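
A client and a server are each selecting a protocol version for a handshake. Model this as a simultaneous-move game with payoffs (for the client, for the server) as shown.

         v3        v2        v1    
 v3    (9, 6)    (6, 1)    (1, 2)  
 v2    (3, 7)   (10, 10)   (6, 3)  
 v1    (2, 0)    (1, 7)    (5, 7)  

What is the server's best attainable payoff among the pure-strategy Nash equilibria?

10

Both v3 is a pure NE (the client: 9 ≥ 3; the server: 6 ≥ 2). The server gets 6.
Both v2 is a pure NE (the client: 10 ≥ 6; the server: 10 ≥ 7). The server gets 10.
Every other cell has a profitable deviation for at least one player. Highest of {6, 10} is 10.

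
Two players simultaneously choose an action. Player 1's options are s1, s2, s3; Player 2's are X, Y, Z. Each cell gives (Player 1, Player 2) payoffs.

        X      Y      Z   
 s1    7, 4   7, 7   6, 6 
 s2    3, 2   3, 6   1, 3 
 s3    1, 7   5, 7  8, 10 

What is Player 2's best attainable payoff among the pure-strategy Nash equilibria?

10

(s1, Y) is a pure NE (Player 1: 7 ≥ 5; Player 2: 7 ≥ 6). Player 2 gets 7.
(s3, Z) is a pure NE (Player 1: 8 ≥ 6; Player 2: 10 ≥ 7). Player 2 gets 10.
Every other cell has a profitable deviation for at least one player. Highest of {7, 10} is 10.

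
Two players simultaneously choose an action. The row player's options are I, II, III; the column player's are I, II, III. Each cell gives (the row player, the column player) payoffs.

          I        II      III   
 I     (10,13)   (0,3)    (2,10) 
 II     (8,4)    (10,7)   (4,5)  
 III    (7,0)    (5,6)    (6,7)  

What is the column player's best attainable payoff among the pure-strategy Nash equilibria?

13

Both I is a pure NE (the row player: 10 ≥ 8; the column player: 13 ≥ 10). The column player gets 13.
Both II is a pure NE (the row player: 10 ≥ 5; the column player: 7 ≥ 5). The column player gets 7.
Both III is a pure NE (the row player: 6 ≥ 4; the column player: 7 ≥ 6). The column player gets 7.
Every other cell has a profitable deviation for at least one player. Highest of {13, 7, 7} is 13.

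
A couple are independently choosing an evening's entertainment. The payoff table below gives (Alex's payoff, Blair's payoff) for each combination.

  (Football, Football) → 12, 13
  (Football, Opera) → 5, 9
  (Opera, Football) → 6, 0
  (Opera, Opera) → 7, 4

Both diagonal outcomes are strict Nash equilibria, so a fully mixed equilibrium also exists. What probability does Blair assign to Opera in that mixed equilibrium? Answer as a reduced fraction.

Blair's mix q on Football must make Alex indifferent between Football and Opera.
Alex's payoff from Football: 12q + 5(1−q). From Opera: 6q + 7(1−q).
Set equal: 6q = 2(1−q) → q = 2/8 = 1/4.
Probability on Opera is 1 − 1/4 = 3/4.

3/4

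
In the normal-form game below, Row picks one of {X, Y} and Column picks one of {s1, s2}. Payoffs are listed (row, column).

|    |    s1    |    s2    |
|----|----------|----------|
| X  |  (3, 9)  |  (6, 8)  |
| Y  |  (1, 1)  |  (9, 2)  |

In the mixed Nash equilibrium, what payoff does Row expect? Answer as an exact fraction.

21/5

Column mixes with probability q on s1, chosen so Row is indifferent: 3q + 6(1−q) = 1q + 9(1−q) gives q = 3/5.
Row's expected payoff (from either row, since indifferent) is 3·3/5 + 6·2/5 = 21/5.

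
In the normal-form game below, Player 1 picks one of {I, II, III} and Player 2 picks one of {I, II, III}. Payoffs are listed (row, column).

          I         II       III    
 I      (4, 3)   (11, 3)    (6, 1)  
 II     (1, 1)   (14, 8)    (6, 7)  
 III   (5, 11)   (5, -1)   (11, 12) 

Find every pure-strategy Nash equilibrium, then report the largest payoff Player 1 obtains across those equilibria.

Both II is a pure NE (Player 1: 14 ≥ 11; Player 2: 8 ≥ 7). Player 1 gets 14.
Both III is a pure NE (Player 1: 11 ≥ 6; Player 2: 12 ≥ 11). Player 1 gets 11.
Every other cell has a profitable deviation for at least one player. Highest of {14, 11} is 14.

14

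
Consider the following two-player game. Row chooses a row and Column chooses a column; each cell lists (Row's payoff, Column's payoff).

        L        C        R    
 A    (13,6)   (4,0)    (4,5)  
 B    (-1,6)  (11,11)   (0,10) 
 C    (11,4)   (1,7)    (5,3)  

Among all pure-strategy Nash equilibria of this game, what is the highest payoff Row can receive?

13

(A, L) is a pure NE (Row: 13 ≥ 11; Column: 6 ≥ 5). Row gets 13.
(B, C) is a pure NE (Row: 11 ≥ 4; Column: 11 ≥ 10). Row gets 11.
Every other cell has a profitable deviation for at least one player. Highest of {13, 11} is 13.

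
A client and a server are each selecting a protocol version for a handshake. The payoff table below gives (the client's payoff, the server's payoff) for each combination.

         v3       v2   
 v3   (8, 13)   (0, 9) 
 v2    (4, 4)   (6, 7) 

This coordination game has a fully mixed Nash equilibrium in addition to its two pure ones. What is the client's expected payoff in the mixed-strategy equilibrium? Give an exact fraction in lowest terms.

24/5

The server mixes with probability q on v3, chosen so the client is indifferent: 8q + 0(1−q) = 4q + 6(1−q) gives q = 3/5.
The client's expected payoff (from either row, since indifferent) is 8·3/5 + 0·2/5 = 24/5.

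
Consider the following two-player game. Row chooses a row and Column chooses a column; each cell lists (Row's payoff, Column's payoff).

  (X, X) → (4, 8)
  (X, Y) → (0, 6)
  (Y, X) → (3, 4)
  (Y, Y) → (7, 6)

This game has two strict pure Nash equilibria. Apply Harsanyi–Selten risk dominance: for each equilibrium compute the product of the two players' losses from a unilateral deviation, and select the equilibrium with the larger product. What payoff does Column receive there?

At both X: Row loses 4 − 3 = 1 by deviating; Column loses 8 − 6 = 2. Product = 1·2 = 2.
At both Y: Row loses 7 − 0 = 7 by deviating; Column loses 6 − 4 = 2. Product = 7·2 = 14.
14 > 2, so both Y is risk-dominant. Column's payoff there is 6.

6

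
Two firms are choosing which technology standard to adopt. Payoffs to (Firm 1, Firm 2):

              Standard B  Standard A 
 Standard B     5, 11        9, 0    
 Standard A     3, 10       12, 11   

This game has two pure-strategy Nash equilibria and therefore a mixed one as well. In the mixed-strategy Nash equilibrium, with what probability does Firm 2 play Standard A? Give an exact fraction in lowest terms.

2/5

Firm 2's mix q on Standard B must make Firm 1 indifferent between Standard B and Standard A.
Firm 1's payoff from Standard B: 5q + 9(1−q). From Standard A: 3q + 12(1−q).
Set equal: 2q = 3(1−q) → q = 3/5.
Probability on Standard A is 1 − 3/5 = 2/5.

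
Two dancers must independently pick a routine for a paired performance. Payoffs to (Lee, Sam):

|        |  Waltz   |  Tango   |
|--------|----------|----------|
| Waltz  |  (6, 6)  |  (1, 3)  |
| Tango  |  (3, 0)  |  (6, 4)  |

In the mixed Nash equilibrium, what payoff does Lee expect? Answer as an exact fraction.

33/8

Sam mixes with probability q on Waltz, chosen so Lee is indifferent: 6q + 1(1−q) = 3q + 6(1−q) gives q = 5/8.
Lee's expected payoff (from either row, since indifferent) is 6·5/8 + 1·3/8 = 33/8.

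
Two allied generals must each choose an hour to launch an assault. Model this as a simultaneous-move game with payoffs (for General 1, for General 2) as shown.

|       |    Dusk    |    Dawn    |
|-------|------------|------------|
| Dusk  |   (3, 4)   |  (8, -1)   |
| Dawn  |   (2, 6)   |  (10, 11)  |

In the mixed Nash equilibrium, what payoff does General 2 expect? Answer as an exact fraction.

5

General 1 mixes with probability p on Dusk, chosen so General 2 is indifferent: 4p + 6(1−p) = (-1)p + 11(1−p) gives p = 1/2.
General 2's expected payoff is 4·1/2 + 6·1/2 = 5.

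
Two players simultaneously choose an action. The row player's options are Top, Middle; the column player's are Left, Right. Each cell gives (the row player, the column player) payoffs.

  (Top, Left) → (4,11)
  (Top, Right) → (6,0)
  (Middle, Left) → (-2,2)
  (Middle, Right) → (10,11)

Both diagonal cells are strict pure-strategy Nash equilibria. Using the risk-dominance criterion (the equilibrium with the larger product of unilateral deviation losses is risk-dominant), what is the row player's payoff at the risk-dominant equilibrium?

4

At (Top, Left): the row player loses 4 − (-2) = 6 by deviating; the column player loses 11 − 0 = 11. Product = 6·11 = 66.
At (Middle, Right): the row player loses 10 − 6 = 4 by deviating; the column player loses 11 − 2 = 9. Product = 4·9 = 36.
66 > 36, so (Top, Left) is risk-dominant. The row player's payoff there is 4.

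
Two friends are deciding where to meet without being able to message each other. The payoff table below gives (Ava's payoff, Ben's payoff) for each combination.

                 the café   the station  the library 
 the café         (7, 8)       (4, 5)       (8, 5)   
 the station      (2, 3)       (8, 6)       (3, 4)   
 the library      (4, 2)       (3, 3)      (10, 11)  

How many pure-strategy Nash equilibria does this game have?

Both the café: Ava gets 7 (best alternative 4); Ben gets 8 (best alternative 5). Neither deviates — NE.
Both the station: Ava gets 8 (best alternative 4); Ben gets 6 (best alternative 4). Neither deviates — NE.
Both the library: Ava gets 10 (best alternative 8); Ben gets 11 (best alternative 3). Neither deviates — NE.
(the café, the library) is not a NE: Ava would switch to the library (10 > 8).
No other cell survives both best-response checks, so there are 3 pure NE.

3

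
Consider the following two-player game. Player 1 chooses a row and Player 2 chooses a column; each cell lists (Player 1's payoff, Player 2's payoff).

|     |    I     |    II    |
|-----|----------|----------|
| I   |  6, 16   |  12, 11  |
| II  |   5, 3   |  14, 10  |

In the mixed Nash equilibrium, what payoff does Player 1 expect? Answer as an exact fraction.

Player 2 mixes with probability q on I, chosen so Player 1 is indifferent: 6q + 12(1−q) = 5q + 14(1−q) gives q = 2/3.
Player 1's expected payoff (from either row, since indifferent) is 6·2/3 + 12·1/3 = 8.

8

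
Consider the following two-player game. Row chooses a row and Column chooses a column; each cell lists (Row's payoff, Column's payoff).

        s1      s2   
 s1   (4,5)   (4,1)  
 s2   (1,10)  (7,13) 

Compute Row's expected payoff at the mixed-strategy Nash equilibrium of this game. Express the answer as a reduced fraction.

Column mixes with probability q on s1, chosen so Row is indifferent: 4q + 4(1−q) = 1q + 7(1−q) gives q = 1/2.
Row's expected payoff (from either row, since indifferent) is 4·1/2 + 4·1/2 = 4.

4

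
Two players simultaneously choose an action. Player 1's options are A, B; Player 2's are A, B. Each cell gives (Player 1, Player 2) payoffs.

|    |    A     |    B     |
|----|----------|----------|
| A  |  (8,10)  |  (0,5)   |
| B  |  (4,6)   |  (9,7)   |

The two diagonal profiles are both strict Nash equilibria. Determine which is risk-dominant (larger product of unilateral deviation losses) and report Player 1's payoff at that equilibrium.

At both A: Player 1 loses 8 − 4 = 4 by deviating; Player 2 loses 10 − 5 = 5. Product = 4·5 = 20.
At both B: Player 1 loses 9 − 0 = 9 by deviating; Player 2 loses 7 − 6 = 1. Product = 9·1 = 9.
20 > 9, so both A is risk-dominant. Player 1's payoff there is 8.

8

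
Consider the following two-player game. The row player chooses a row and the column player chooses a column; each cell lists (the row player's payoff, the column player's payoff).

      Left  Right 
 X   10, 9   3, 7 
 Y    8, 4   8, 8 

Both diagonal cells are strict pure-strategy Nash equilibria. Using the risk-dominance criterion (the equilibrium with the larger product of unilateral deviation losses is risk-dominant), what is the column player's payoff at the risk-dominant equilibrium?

8

At (X, Left): the row player loses 10 − 8 = 2 by deviating; the column player loses 9 − 7 = 2. Product = 2·2 = 4.
At (Y, Right): the row player loses 8 − 3 = 5 by deviating; the column player loses 8 − 4 = 4. Product = 5·4 = 20.
20 > 4, so (Y, Right) is risk-dominant. The column player's payoff there is 8.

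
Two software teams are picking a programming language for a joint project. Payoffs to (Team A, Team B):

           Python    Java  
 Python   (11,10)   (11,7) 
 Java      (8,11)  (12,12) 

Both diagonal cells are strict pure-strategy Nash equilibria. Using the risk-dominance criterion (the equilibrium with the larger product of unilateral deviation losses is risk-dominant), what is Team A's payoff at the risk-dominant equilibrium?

11

At both Python: Team A loses 11 − 8 = 3 by deviating; Team B loses 10 − 7 = 3. Product = 3·3 = 9.
At both Java: Team A loses 12 − 11 = 1 by deviating; Team B loses 12 − 11 = 1. Product = 1·1 = 1.
9 > 1, so both Python is risk-dominant. Team A's payoff there is 11.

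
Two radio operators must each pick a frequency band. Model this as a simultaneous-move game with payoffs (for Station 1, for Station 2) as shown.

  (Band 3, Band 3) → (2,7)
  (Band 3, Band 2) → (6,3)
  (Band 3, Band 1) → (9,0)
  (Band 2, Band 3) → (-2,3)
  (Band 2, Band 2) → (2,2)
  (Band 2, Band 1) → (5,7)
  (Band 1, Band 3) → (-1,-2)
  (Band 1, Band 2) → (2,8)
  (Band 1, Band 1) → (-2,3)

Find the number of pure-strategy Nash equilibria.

1

Both Band 3: Station 1 gets 2 (best alternative -1); Station 2 gets 7 (best alternative 3). Neither deviates — NE.
Both Band 2 is not a NE: Station 1 would switch to Band 3 (6 > 2).
No other cell survives both best-response checks, so there is 1 pure NE.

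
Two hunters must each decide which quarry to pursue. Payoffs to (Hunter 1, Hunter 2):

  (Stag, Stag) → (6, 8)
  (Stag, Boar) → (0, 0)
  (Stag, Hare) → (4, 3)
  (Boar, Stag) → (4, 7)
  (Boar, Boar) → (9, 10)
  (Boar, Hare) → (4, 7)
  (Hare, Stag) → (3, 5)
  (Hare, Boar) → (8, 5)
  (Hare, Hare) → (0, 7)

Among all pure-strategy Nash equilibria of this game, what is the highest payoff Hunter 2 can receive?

Both Stag is a pure NE (Hunter 1: 6 ≥ 4; Hunter 2: 8 ≥ 3). Hunter 2 gets 8.
Both Boar is a pure NE (Hunter 1: 9 ≥ 8; Hunter 2: 10 ≥ 7). Hunter 2 gets 10.
Every other cell has a profitable deviation for at least one player. Highest of {8, 10} is 10.

10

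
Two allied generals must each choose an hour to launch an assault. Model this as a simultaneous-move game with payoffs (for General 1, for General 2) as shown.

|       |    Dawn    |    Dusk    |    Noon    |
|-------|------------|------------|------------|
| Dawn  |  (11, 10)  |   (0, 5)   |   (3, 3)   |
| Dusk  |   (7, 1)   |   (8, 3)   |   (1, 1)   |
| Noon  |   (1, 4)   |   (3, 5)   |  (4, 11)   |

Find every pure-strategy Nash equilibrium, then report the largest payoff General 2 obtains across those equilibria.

Both Dawn is a pure NE (General 1: 11 ≥ 7; General 2: 10 ≥ 5). General 2 gets 10.
Both Dusk is a pure NE (General 1: 8 ≥ 3; General 2: 3 ≥ 1). General 2 gets 3.
Both Noon is a pure NE (General 1: 4 ≥ 3; General 2: 11 ≥ 5). General 2 gets 11.
Every other cell has a profitable deviation for at least one player. Highest of {10, 3, 11} is 11.

11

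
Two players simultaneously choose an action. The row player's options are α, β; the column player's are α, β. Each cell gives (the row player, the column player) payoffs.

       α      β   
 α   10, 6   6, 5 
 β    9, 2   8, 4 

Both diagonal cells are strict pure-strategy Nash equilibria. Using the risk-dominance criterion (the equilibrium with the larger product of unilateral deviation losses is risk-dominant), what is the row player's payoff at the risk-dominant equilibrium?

8

At both α: the row player loses 10 − 9 = 1 by deviating; the column player loses 6 − 5 = 1. Product = 1·1 = 1.
At both β: the row player loses 8 − 6 = 2 by deviating; the column player loses 4 − 2 = 2. Product = 2·2 = 4.
4 > 1, so both β is risk-dominant. The row player's payoff there is 8.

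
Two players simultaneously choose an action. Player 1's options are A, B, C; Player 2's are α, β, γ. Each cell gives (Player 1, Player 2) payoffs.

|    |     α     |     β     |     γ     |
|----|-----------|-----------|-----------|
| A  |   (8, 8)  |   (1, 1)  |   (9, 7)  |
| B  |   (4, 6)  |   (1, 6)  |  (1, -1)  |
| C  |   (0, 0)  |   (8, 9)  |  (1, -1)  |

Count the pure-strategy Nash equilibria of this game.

(A, α): Player 1 gets 8 (best alternative 4); Player 2 gets 8 (best alternative 7). Neither deviates — NE.
(C, β): Player 1 gets 8 (best alternative 1); Player 2 gets 9 (best alternative 0). Neither deviates — NE.
(C, γ) is not a NE: Player 1 would switch to A (9 > 1).
No other cell survives both best-response checks, so there are 2 pure NE.

2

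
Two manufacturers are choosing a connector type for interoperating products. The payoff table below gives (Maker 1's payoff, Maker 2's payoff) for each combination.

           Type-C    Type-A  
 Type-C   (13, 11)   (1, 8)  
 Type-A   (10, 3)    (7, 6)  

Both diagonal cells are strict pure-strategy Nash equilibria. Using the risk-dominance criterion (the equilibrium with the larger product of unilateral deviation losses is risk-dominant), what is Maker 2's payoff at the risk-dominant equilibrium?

6

At both Type-C: Maker 1 loses 13 − 10 = 3 by deviating; Maker 2 loses 11 − 8 = 3. Product = 3·3 = 9.
At both Type-A: Maker 1 loses 7 − 1 = 6 by deviating; Maker 2 loses 6 − 3 = 3. Product = 6·3 = 18.
18 > 9, so both Type-A is risk-dominant. Maker 2's payoff there is 6.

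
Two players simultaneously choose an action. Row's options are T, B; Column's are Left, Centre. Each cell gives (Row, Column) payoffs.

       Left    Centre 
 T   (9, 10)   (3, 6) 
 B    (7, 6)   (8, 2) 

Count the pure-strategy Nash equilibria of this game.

1

(T, Left): Row gets 9 (best alternative 7); Column gets 10 (best alternative 6). Neither deviates — NE.
(B, Centre) is not a NE: Column would switch to Left (6 > 2).
No other cell survives both best-response checks, so there is 1 pure NE.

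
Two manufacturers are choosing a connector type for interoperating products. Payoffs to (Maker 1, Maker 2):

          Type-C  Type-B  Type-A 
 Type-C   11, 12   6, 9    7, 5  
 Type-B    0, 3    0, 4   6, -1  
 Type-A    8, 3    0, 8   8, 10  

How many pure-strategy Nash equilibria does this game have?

Both Type-C: Maker 1 gets 11 (best alternative 8); Maker 2 gets 12 (best alternative 9). Neither deviates — NE.
Both Type-A: Maker 1 gets 8 (best alternative 7); Maker 2 gets 10 (best alternative 8). Neither deviates — NE.
Both Type-B is not a NE: Maker 1 would switch to Type-C (6 > 0).
No other cell survives both best-response checks, so there are 2 pure NE.

2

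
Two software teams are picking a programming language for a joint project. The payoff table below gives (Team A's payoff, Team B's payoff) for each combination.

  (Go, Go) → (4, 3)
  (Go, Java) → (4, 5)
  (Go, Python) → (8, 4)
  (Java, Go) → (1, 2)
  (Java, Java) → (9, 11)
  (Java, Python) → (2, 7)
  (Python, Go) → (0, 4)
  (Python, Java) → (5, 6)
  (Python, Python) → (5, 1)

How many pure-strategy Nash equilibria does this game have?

Both Java: Team A gets 9 (best alternative 5); Team B gets 11 (best alternative 7). Neither deviates — NE.
Both Python is not a NE: Team A would switch to Go (8 > 5).
No other cell survives both best-response checks, so there is 1 pure NE.

1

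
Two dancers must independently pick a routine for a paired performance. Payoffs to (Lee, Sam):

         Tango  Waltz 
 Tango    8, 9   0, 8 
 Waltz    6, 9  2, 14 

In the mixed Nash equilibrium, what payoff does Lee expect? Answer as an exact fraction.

4

Sam mixes with probability q on Tango, chosen so Lee is indifferent: 8q + 0(1−q) = 6q + 2(1−q) gives q = 1/2.
Lee's expected payoff (from either row, since indifferent) is 8·1/2 + 0·1/2 = 4.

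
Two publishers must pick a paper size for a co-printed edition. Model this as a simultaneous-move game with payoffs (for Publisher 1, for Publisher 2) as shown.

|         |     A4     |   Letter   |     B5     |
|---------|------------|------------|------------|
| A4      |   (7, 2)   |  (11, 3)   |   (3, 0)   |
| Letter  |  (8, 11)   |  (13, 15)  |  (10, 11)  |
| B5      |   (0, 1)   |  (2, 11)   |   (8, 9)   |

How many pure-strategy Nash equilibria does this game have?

1

Both Letter: Publisher 1 gets 13 (best alternative 11); Publisher 2 gets 15 (best alternative 11). Neither deviates — NE.
Both B5 is not a NE: Publisher 1 would switch to Letter (10 > 8).
No other cell survives both best-response checks, so there is 1 pure NE.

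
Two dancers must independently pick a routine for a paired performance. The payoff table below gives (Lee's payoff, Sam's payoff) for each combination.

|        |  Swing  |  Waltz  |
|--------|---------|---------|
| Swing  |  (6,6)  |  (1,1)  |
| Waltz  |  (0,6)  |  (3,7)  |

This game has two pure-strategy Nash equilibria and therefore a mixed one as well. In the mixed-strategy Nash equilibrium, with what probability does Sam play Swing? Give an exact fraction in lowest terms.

1/4

Sam's mix q on Swing must make Lee indifferent between Swing and Waltz.
Lee's payoff from Swing: 6q + 1(1−q). From Waltz: 0q + 3(1−q).
Set equal: 6q = 2(1−q) → q = 2/8 = 1/4.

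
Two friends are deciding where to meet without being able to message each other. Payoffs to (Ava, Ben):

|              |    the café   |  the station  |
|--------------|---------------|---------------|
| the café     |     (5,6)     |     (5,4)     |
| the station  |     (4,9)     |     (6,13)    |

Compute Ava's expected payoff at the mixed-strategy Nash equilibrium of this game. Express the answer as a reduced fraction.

Ben mixes with probability q on the café, chosen so Ava is indifferent: 5q + 5(1−q) = 4q + 6(1−q) gives q = 1/2.
Ava's expected payoff (from either row, since indifferent) is 5·1/2 + 5·1/2 = 5.

5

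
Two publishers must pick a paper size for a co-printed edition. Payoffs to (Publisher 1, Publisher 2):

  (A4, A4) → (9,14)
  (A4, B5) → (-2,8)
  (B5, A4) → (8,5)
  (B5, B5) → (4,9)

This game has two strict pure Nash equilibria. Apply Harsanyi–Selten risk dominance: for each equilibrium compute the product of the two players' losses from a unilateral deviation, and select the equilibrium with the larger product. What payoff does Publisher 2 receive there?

At both A4: Publisher 1 loses 9 − 8 = 1 by deviating; Publisher 2 loses 14 − 8 = 6. Product = 1·6 = 6.
At both B5: Publisher 1 loses 4 − (-2) = 6 by deviating; Publisher 2 loses 9 − 5 = 4. Product = 6·4 = 24.
24 > 6, so both B5 is risk-dominant. Publisher 2's payoff there is 9.

9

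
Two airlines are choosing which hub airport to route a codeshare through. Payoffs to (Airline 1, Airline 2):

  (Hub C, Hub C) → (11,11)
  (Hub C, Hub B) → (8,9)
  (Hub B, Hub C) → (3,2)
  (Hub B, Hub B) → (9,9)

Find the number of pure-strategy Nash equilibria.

Both Hub C: Airline 1 gets 11 (best alternative 3); Airline 2 gets 11 (best alternative 9). Neither deviates — NE.
Both Hub B: Airline 1 gets 9 (best alternative 8); Airline 2 gets 9 (best alternative 2). Neither deviates — NE.
(Hub C, Hub B) is not a NE: Airline 1 would switch to Hub B (9 > 8).
No other cell survives both best-response checks, so there are 2 pure NE.

2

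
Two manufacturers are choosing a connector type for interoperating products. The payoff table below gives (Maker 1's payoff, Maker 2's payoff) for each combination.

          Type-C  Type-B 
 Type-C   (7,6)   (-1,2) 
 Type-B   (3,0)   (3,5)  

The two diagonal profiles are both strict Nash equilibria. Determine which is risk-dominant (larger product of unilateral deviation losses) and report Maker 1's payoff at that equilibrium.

At both Type-C: Maker 1 loses 7 − 3 = 4 by deviating; Maker 2 loses 6 − 2 = 4. Product = 4·4 = 16.
At both Type-B: Maker 1 loses 3 − (-1) = 4 by deviating; Maker 2 loses 5 − 0 = 5. Product = 4·5 = 20.
20 > 16, so both Type-B is risk-dominant. Maker 1's payoff there is 3.

3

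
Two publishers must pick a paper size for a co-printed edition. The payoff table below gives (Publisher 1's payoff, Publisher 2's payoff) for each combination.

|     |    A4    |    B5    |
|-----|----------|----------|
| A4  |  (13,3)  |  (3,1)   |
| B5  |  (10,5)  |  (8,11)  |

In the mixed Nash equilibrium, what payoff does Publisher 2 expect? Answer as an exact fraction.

Publisher 1 mixes with probability p on A4, chosen so Publisher 2 is indifferent: 3p + 5(1−p) = 1p + 11(1−p) gives p = 3/4.
Publisher 2's expected payoff is 3·3/4 + 5·1/4 = 7/2.

7/2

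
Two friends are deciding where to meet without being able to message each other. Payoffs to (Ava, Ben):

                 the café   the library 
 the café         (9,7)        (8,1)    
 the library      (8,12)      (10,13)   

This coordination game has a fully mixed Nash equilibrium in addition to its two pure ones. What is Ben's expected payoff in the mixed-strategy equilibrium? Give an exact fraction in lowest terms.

79/7

Ava mixes with probability p on the café, chosen so Ben is indifferent: 7p + 12(1−p) = 1p + 13(1−p) gives p = 1/7.
Ben's expected payoff is 7·1/7 + 12·6/7 = 79/7.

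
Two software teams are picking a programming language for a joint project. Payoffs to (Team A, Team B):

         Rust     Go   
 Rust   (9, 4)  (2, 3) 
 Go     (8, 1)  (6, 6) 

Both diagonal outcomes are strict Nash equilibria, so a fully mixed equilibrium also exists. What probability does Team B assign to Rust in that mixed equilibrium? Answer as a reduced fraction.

Team B's mix q on Rust must make Team A indifferent between Rust and Go.
Team A's payoff from Rust: 9q + 2(1−q). From Go: 8q + 6(1−q).
Set equal: 1q = 4(1−q) → q = 4/5.

4/5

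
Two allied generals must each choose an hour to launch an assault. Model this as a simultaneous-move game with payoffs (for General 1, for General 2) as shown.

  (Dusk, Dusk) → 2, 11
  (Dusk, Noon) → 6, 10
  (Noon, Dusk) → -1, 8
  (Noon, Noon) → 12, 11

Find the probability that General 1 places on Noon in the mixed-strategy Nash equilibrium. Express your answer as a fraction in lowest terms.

General 1's mix p on Dusk must make General 2 indifferent between Dusk and Noon.
General 2's payoff from Dusk: 11p + 8(1−p). From Noon: 10p + 11(1−p).
Set equal: 1p = 3(1−p) → p = 3/4.
Probability on Noon is 1 − 3/4 = 1/4.

1/4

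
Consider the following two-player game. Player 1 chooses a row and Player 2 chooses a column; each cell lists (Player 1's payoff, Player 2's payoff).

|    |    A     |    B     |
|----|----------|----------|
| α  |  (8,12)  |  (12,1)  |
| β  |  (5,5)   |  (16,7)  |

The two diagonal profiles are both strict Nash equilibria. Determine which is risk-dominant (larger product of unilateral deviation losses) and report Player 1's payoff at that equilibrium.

At (α, A): Player 1 loses 8 − 5 = 3 by deviating; Player 2 loses 12 − 1 = 11. Product = 3·11 = 33.
At (β, B): Player 1 loses 16 − 12 = 4 by deviating; Player 2 loses 7 − 5 = 2. Product = 4·2 = 8.
33 > 8, so (α, A) is risk-dominant. Player 1's payoff there is 8.

8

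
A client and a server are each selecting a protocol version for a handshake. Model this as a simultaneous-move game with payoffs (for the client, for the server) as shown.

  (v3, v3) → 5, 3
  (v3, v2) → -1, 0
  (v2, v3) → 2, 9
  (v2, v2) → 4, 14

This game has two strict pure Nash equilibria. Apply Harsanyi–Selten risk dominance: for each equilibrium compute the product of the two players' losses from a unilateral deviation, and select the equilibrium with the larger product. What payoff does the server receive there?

14

At both v3: the client loses 5 − 2 = 3 by deviating; the server loses 3 − 0 = 3. Product = 3·3 = 9.
At both v2: the client loses 4 − (-1) = 5 by deviating; the server loses 14 − 9 = 5. Product = 5·5 = 25.
25 > 9, so both v2 is risk-dominant. The server's payoff there is 14.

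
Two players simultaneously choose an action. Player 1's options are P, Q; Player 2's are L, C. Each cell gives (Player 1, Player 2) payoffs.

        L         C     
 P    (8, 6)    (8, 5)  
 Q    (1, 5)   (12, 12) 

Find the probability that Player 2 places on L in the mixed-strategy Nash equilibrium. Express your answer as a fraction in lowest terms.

Player 2's mix q on L must make Player 1 indifferent between P and Q.
Player 1's payoff from P: 8q + 8(1−q). From Q: 1q + 12(1−q).
Set equal: 7q = 4(1−q) → q = 4/11.

4/11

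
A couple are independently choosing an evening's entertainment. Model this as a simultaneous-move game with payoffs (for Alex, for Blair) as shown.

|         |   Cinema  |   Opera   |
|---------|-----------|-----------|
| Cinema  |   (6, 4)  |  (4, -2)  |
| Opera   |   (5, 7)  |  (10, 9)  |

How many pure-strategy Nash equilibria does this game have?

2

Both Cinema: Alex gets 6 (best alternative 5); Blair gets 4 (best alternative -2). Neither deviates — NE.
Both Opera: Alex gets 10 (best alternative 4); Blair gets 9 (best alternative 7). Neither deviates — NE.
(Cinema, Opera) is not a NE: Alex would switch to Opera (10 > 4).
No other cell survives both best-response checks, so there are 2 pure NE.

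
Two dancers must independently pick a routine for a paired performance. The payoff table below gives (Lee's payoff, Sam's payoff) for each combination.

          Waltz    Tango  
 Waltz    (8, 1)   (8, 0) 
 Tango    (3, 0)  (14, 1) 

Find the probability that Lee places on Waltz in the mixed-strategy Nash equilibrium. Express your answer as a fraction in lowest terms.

Lee's mix p on Waltz must make Sam indifferent between Waltz and Tango.
Sam's payoff from Waltz: 1p + 0(1−p). From Tango: 0p + 1(1−p).
Set equal: 1p = 1(1−p) → p = 1/2.

1/2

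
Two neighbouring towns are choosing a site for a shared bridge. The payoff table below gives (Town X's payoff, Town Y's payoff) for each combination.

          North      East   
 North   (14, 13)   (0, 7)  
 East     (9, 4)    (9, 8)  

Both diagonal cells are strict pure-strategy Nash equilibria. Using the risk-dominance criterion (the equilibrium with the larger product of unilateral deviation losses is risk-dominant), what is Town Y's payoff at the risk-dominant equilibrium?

8

At both North: Town X loses 14 − 9 = 5 by deviating; Town Y loses 13 − 7 = 6. Product = 5·6 = 30.
At both East: Town X loses 9 − 0 = 9 by deviating; Town Y loses 8 − 4 = 4. Product = 9·4 = 36.
36 > 30, so both East is risk-dominant. Town Y's payoff there is 8.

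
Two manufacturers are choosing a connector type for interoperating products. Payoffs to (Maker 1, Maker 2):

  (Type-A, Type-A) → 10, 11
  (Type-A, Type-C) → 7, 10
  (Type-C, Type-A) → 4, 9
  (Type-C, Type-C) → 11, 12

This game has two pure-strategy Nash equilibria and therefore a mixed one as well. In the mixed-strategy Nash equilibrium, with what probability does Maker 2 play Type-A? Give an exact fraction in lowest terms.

2/5

Maker 2's mix q on Type-A must make Maker 1 indifferent between Type-A and Type-C.
Maker 1's payoff from Type-A: 10q + 7(1−q). From Type-C: 4q + 11(1−q).
Set equal: 6q = 4(1−q) → q = 4/10 = 2/5.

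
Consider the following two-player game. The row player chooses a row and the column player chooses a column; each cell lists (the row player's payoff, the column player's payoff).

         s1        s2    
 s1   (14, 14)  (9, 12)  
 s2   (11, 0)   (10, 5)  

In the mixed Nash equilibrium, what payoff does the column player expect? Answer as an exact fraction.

The row player mixes with probability p on s1, chosen so the column player is indifferent: 14p + 0(1−p) = 12p + 5(1−p) gives p = 5/7.
The column player's expected payoff is 14·5/7 + 0·2/7 = 10.

10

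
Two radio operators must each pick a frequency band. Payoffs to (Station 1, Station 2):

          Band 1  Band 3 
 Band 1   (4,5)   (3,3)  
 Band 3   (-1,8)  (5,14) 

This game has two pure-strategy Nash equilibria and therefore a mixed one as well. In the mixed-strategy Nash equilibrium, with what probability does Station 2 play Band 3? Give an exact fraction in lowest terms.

Station 2's mix q on Band 1 must make Station 1 indifferent between Band 1 and Band 3.
Station 1's payoff from Band 1: 4q + 3(1−q). From Band 3: (-1)q + 5(1−q).
Set equal: 5q = 2(1−q) → q = 2/7.
Probability on Band 3 is 1 − 2/7 = 5/7.

5/7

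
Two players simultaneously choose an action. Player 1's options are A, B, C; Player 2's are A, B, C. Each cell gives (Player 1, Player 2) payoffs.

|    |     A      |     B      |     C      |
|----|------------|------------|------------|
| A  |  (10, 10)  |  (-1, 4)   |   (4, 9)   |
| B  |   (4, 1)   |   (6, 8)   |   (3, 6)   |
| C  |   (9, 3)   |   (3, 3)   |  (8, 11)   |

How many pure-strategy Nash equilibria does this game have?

Both A: Player 1 gets 10 (best alternative 9); Player 2 gets 10 (best alternative 9). Neither deviates — NE.
Both B: Player 1 gets 6 (best alternative 3); Player 2 gets 8 (best alternative 6). Neither deviates — NE.
Both C: Player 1 gets 8 (best alternative 4); Player 2 gets 11 (best alternative 3). Neither deviates — NE.
(C, A) is not a NE: Player 1 would switch to A (10 > 9).
No other cell survives both best-response checks, so there are 3 pure NE.

3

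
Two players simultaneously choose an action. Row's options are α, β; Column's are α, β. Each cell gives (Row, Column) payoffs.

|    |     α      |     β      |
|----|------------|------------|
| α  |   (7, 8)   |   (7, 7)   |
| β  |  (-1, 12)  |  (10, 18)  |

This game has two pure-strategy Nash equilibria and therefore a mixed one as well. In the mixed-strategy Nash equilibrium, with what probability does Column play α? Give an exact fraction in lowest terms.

Column's mix q on α must make Row indifferent between α and β.
Row's payoff from α: 7q + 7(1−q). From β: (-1)q + 10(1−q).
Set equal: 8q = 3(1−q) → q = 3/11.

3/11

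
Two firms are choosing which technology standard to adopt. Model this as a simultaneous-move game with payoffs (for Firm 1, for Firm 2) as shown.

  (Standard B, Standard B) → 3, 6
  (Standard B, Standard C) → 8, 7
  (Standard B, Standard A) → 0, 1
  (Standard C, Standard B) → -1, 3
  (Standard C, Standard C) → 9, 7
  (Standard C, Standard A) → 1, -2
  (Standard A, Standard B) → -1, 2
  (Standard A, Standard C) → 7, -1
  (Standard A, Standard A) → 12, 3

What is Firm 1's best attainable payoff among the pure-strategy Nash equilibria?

12

Both Standard C is a pure NE (Firm 1: 9 ≥ 8; Firm 2: 7 ≥ 3). Firm 1 gets 9.
Both Standard A is a pure NE (Firm 1: 12 ≥ 1; Firm 2: 3 ≥ 2). Firm 1 gets 12.
Every other cell has a profitable deviation for at least one player. Highest of {9, 12} is 12.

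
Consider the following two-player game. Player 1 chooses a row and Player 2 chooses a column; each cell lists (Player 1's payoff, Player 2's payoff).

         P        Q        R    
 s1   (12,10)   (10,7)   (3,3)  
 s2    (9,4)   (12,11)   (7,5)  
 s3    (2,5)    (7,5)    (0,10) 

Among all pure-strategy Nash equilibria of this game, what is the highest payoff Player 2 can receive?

11

(s1, P) is a pure NE (Player 1: 12 ≥ 9; Player 2: 10 ≥ 7). Player 2 gets 10.
(s2, Q) is a pure NE (Player 1: 12 ≥ 10; Player 2: 11 ≥ 5). Player 2 gets 11.
Every other cell has a profitable deviation for at least one player. Highest of {10, 11} is 11.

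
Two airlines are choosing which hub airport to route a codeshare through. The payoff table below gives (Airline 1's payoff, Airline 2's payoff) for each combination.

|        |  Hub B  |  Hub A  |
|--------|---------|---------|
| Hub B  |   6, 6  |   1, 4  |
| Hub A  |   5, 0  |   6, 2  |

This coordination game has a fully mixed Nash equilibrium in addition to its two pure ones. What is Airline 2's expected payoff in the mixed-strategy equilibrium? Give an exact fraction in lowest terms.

3

Airline 1 mixes with probability p on Hub B, chosen so Airline 2 is indifferent: 6p + 0(1−p) = 4p + 2(1−p) gives p = 1/2.
Airline 2's expected payoff is 6·1/2 + 0·1/2 = 3.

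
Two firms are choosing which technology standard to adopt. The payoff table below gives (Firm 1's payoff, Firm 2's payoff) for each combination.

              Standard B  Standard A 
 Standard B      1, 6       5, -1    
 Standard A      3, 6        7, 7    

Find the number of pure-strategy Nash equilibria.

1

Both Standard A: Firm 1 gets 7 (best alternative 5); Firm 2 gets 7 (best alternative 6). Neither deviates — NE.
Both Standard B is not a NE: Firm 1 would switch to Standard A (3 > 1).
No other cell survives both best-response checks, so there is 1 pure NE.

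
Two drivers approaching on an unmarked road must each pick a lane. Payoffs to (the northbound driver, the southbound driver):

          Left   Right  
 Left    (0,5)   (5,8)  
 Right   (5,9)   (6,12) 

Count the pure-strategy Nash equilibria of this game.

1

Both Right: the northbound driver gets 6 (best alternative 5); the southbound driver gets 12 (best alternative 9). Neither deviates — NE.
Both Left is not a NE: the northbound driver would switch to Right (5 > 0).
No other cell survives both best-response checks, so there is 1 pure NE.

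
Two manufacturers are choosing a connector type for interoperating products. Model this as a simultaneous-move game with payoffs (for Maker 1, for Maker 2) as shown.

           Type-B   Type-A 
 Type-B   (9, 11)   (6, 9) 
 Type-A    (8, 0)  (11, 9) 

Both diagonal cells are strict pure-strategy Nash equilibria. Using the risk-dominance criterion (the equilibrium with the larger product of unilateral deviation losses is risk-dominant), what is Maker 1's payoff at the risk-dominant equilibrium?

At both Type-B: Maker 1 loses 9 − 8 = 1 by deviating; Maker 2 loses 11 − 9 = 2. Product = 1·2 = 2.
At both Type-A: Maker 1 loses 11 − 6 = 5 by deviating; Maker 2 loses 9 − 0 = 9. Product = 5·9 = 45.
45 > 2, so both Type-A is risk-dominant. Maker 1's payoff there is 11.

11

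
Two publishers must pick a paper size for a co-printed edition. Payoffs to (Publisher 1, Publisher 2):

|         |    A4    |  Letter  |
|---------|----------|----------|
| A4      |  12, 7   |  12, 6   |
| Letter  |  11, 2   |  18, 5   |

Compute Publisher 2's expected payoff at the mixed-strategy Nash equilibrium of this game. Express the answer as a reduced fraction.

Publisher 1 mixes with probability p on A4, chosen so Publisher 2 is indifferent: 7p + 2(1−p) = 6p + 5(1−p) gives p = 3/4.
Publisher 2's expected payoff is 7·3/4 + 2·1/4 = 23/4.

23/4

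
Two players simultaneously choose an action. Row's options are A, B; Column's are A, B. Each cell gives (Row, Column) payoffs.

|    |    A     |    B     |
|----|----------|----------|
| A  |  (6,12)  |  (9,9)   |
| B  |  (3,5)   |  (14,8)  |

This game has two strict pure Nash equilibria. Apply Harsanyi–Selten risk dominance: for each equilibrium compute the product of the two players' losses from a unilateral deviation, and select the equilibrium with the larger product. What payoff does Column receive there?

8

At both A: Row loses 6 − 3 = 3 by deviating; Column loses 12 − 9 = 3. Product = 3·3 = 9.
At both B: Row loses 14 − 9 = 5 by deviating; Column loses 8 − 5 = 3. Product = 5·3 = 15.
15 > 9, so both B is risk-dominant. Column's payoff there is 8.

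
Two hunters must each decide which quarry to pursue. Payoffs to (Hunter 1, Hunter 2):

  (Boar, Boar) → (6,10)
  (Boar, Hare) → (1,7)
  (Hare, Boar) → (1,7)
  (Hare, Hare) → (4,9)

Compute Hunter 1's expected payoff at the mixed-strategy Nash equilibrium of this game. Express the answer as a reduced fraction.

23/8

Hunter 2 mixes with probability q on Boar, chosen so Hunter 1 is indifferent: 6q + 1(1−q) = 1q + 4(1−q) gives q = 3/8.
Hunter 1's expected payoff (from either row, since indifferent) is 6·3/8 + 1·5/8 = 23/8.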